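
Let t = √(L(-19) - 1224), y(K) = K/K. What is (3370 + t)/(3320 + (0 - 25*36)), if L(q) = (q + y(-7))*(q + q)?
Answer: 337/242 + 3*I*√15/1210 ≈ 1.3926 + 0.0096024*I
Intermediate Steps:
y(K) = 1
L(q) = 2*q*(1 + q) (L(q) = (q + 1)*(q + q) = (1 + q)*(2*q) = 2*q*(1 + q))
t = 6*I*√15 (t = √(2*(-19)*(1 - 19) - 1224) = √(2*(-19)*(-18) - 1224) = √(684 - 1224) = √(-540) = 6*I*√15 ≈ 23.238*I)
(3370 + t)/(3320 + (0 - 25*36)) = (3370 + 6*I*√15)/(3320 + (0 - 25*36)) = (3370 + 6*I*√15)/(3320 + (0 - 900)) = (3370 + 6*I*√15)/(3320 - 900) = (3370 + 6*I*√15)/2420 = (3370 + 6*I*√15)*(1/2420) = 337/242 + 3*I*√15/1210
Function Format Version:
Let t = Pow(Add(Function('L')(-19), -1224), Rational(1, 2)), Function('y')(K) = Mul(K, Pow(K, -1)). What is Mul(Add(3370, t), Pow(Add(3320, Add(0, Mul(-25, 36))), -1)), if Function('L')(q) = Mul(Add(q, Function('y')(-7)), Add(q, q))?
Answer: Add(Rational(337, 242), Mul(Rational(3, 1210), I, Pow(15, Rational(1, 2)))) ≈ Add(1.3926, Mul(0.0096024, I))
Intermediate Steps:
Function('y')(K) = 1
Function('L')(q) = Mul(2, q, Add(1, q)) (Function('L')(q) = Mul(Add(q, 1), Add(q, q)) = Mul(Add(1, q), Mul(2, q)) = Mul(2, q, Add(1, q)))
t = Mul(6, I, Pow(15, Rational(1, 2))) (t = Pow(Add(Mul(2, -19, Add(1, -19)), -1224), Rational(1, 2)) = Pow(Add(Mul(2, -19, -18), -1224), Rational(1, 2)) = Pow(Add(684, -1224), Rational(1, 2)) = Pow(-540, Rational(1, 2)) = Mul(6, I, Pow(15, Rational(1, 2))) ≈ Mul(23.238, I))
Mul(Add(3370, t), Pow(Add(3320, Add(0, Mul(-25, 36))), -1)) = Mul(Add(3370, Mul(6, I, Pow(15, Rational(1, 2)))), Pow(Add(3320, Add(0, Mul(-25, 36))), -1)) = Mul(Add(3370, Mul(6, I, Pow(15, Rational(1, 2)))), Pow(Add(3320, Add(0, -900)), -1)) = Mul(Add(3370, Mul(6, I, Pow(15, Rational(1, 2)))), Pow(Add(3320, -900), -1)) = Mul(Add(3370, Mul(6, I, Pow(15, Rational(1, 2)))), Pow(2420, -1)) = Mul(Add(3370, Mul(6, I, Pow(15, Rational(1, 2)))), Rational(1, 2420)) = Add(Rational(337, 242), Mul(Rational(3, 1210), I, Pow(15, Rational(1, 2))))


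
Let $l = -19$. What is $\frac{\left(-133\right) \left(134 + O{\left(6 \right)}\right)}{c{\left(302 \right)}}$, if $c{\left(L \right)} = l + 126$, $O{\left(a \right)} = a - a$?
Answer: $- \frac{17822}{107} \approx -166.56$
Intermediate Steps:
$O{\left(a \right)} = 0$
$c{\left(L \right)} = 107$ ($c{\left(L \right)} = -19 + 126 = 107$)
$\frac{\left(-133\right) \left(134 + O{\left(6 \right)}\right)}{c{\left(302 \right)}} = \frac{\left(-133\right) \left(134 + 0\right)}{107} = \left(-133\right) 134 \cdot \frac{1}{107} = \left(-17822\right) \frac{1}{107} = - \frac{17822}{107}$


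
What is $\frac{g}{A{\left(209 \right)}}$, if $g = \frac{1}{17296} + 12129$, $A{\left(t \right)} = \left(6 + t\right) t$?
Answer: $\frac{41956637}{155439152} \approx 0.26992$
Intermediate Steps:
$A{\left(t \right)} = t \left(6 + t\right)$
$g = \frac{209783185}{17296}$ ($g = \frac{1}{17296} + 12129 = \frac{209783185}{17296} \approx 12129.0$)
$\frac{g}{A{\left(209 \right)}} = \frac{209783185}{17296 \cdot 209 \left(6 + 209\right)} = \frac{209783185}{17296 \cdot 209 \cdot 215} = \frac{209783185}{17296 \cdot 44935} = \frac{209783185}{17296} \cdot \frac{1}{44935} = \frac{41956637}{155439152}$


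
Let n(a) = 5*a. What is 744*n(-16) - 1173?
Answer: -60693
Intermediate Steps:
744*n(-16) - 1173 = 744*(5*(-16)) - 1173 = 744*(-80) - 1173 = -59520 - 1173 = -60693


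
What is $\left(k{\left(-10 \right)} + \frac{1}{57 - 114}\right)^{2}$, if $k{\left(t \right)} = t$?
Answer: $\frac{326041}{3249} \approx 100.35$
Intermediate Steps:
$\left(k{\left(-10 \right)} + \frac{1}{57 - 114}\right)^{2} = \left(-10 + \frac{1}{57 - 114}\right)^{2} = \left(-10 + \frac{1}{-57}\right)^{2} = \left(-10 - \frac{1}{57}\right)^{2} = \left(- \frac{571}{57}\right)^{2} = \frac{326041}{3249}$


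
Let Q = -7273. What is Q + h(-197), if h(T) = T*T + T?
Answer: 31339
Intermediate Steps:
h(T) = T + T² (h(T) = T² + T = T + T²)
Q + h(-197) = -7273 - 197*(1 - 197) = -7273 - 197*(-196) = -7273 + 38612 = 31339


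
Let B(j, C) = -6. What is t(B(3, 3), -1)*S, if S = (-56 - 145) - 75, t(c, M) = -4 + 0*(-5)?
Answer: 1104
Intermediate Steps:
t(c, M) = -4 (t(c, M) = -4 + 0 = -4)
S = -276 (S = -201 - 75 = -276)
t(B(3, 3), -1)*S = -4*(-276) = 1104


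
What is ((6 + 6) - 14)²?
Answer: 4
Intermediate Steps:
((6 + 6) - 14)² = (12 - 14)² = (-2)² = 4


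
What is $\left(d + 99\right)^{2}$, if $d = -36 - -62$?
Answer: $15625$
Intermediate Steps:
$d = 26$ ($d = -36 + 62 = 26$)
$\left(d + 99\right)^{2} = \left(26 + 99\right)^{2} = 125^{2} = 15625$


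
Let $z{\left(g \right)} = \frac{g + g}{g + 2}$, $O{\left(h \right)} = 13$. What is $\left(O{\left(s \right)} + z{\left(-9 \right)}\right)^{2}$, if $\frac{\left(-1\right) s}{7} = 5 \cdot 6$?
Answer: $\frac{11881}{49} \approx 242.47$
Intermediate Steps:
$s = -210$ ($s = - 7 \cdot 5 \cdot 6 = \left(-7\right) 30 = -210$)
$z{\left(g \right)} = \frac{2 g}{2 + g}$
$\left(O{\left(s \right)} + z{\left(-9 \right)}\right)^{2} = \left(13 + 2 \left(-9\right) \frac{1}{2 - 9}\right)^{2} = \left(13 + 2 \left(-9\right) \frac{1}{-7}\right)^{2} = \left(13 + 2 \left(-9\right) \left(- \frac{1}{7}\right)\right)^{2} = \left(13 + \frac{18}{7}\right)^{2} = \left(\frac{109}{7}\right)^{2} = \frac{11881}{49}$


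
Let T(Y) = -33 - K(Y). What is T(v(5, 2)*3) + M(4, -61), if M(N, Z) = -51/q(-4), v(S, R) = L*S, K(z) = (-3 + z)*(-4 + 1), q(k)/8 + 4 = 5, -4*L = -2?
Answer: -207/8 ≈ -25.875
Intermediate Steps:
L = ½ (L = -¼*(-2) = ½ ≈ 0.50000)
q(k) = 8 (q(k) = -32 + 8*5 = -32 + 40 = 8)
K(z) = 9 - 3*z (K(z) = (-3 + z)*(-3) = 9 - 3*z)
v(S, R) = S/2
M(N, Z) = -51/8
T(Y) = -42 + 3*Y (T(Y) = -33 - (9 - 3*Y) = -33 + (-9 + 3*Y) = -42 + 3*Y)
T(v(5, 2)*3) + M(4, -61) = (-42 + 3*(((½)*5)*3)) - 51/8 = (-42 + 3*((5/2)*3)) - 51/8 = (-42 + 3*(15/2)) - 51/8 = (-42 + 45/2) - 51/8 = -39/2 - 51/8 = -207/8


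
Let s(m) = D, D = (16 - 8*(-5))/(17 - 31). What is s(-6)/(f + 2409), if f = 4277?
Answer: -2/3343 ≈ -0.00059826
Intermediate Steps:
D = -4 (D = (16 + 40)/(-14) = 56*(-1/14) = -4)
s(m) = -4
s(-6)/(f + 2409) = -4/(4277 + 2409) = -4/6686 = -4*1/6686 = -2/3343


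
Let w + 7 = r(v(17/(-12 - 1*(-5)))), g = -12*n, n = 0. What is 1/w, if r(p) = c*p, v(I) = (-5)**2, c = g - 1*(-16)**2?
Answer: -1/6407 ≈ -0.00015608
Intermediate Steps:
g = 0 (g = -12*0 = 0)
c = -256 (c = 0 - 1*(-16)**2 = 0 - 1*256 = 0 - 256 = -256)
v(I) = 25
r(p) = -256*p
w = -6407 (w = -7 - 256*25 = -7 - 6400 = -6407)
1/w = 1/(-6407) = -1/6407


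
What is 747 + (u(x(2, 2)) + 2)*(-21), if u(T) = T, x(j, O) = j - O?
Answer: 705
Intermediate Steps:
747 + (u(x(2, 2)) + 2)*(-21) = 747 + ((2 - 1*2) + 2)*(-21) = 747 + ((2 - 2) + 2)*(-21) = 747 + (0 + 2)*(-21) = 747 + 2*(-21) = 747 - 42 = 705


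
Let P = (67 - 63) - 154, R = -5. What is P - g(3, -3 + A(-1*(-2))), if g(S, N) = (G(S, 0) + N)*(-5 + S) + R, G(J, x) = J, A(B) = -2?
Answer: -149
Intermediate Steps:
P = -150 (P = 4 - 154 = -150)
g(S, N) = -5 + (-5 + S)*(N + S) (g(S, N) = (S + N)*(-5 + S) - 5 = (N + S)*(-5 + S) - 5 = (-5 + S)*(N + S) - 5 = -5 + (-5 + S)*(N + S))
P - g(3, -3 + A(-1*(-2))) = -150 - (-5 + 3² - 5*(-3 - 2) - 5*3 + (-3 - 2)*3) = -150 - (-5 + 9 - 5*(-5) - 15 - 5*3) = -150 - (-5 + 9 + 25 - 15 - 15) = -150 - 1*(-1) = -150 + 1 = -149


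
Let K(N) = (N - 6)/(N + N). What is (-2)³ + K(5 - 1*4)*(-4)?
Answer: 2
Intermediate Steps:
K(N) = (-6 + N)/(2*N) (K(N) = (-6 + N)/((2*N)) = (-6 + N)*(1/(2*N)) = (-6 + N)/(2*N))
(-2)³ + K(5 - 1*4)*(-4) = (-2)³ + ((-6 + (5 - 1*4))/(2*(5 - 1*4)))*(-4) = -8 + ((-6 + (5 - 4))/(2*(5 - 4)))*(-4) = -8 + ((½)*(-6 + 1)/1)*(-4) = -8 + ((½)*1*(-5))*(-4) = -8 - 5/2*(-4) = -8 + 10 = 2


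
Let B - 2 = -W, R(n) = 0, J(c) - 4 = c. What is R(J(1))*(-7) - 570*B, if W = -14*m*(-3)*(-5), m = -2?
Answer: 238260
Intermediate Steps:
J(c) = 4 + c
W = 420 (W = -14*(-2*(-3))*(-5) = -84*(-5) = -14*(-30) = 420)
B = -418 (B = 2 - 1*420 = 2 - 420 = -418)
R(J(1))*(-7) - 570*B = 0*(-7) - 570*(-418) = 0 + 238260 = 238260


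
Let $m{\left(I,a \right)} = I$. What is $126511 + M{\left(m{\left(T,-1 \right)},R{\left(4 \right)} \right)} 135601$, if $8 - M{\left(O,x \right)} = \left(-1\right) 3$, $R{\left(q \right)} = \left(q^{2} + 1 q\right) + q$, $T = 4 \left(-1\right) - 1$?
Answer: $1618122$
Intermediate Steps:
$T = -5$ ($T = -4 - 1 = -5$)
$R{\left(q \right)} = q^{2} + 2 q$ ($R{\left(q \right)} = \left(q^{2} + q\right) + q = \left(q + q^{2}\right) + q = q^{2} + 2 q$)
$M{\left(O,x \right)} = 11$ ($M{\left(O,x \right)} = 8 - \left(-1\right) 3 = 8 - -3 = 8 + 3 = 11$)
$126511 + M{\left(m{\left(T,-1 \right)},R{\left(4 \right)} \right)} 135601 = 126511 + 11 \cdot 135601 = 126511 + 1491611 = 1618122$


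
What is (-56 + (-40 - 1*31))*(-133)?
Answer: 16891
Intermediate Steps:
(-56 + (-40 - 1*31))*(-133) = (-56 + (-40 - 31))*(-133) = (-56 - 71)*(-133) = -127*(-133) = 16891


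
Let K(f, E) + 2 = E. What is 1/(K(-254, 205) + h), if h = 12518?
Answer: 1/12721 ≈ 7.8610e-5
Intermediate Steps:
K(f, E) = -2 + E
1/(K(-254, 205) + h) = 1/((-2 + 205) + 12518) = 1/(203 + 12518) = 1/12721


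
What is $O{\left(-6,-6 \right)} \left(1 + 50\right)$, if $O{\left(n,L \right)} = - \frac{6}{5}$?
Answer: $- \frac{306}{5} \approx -61.2$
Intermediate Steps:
$O{\left(n,L \right)} = - \frac{6}{5}$ ($O{\left(n,L \right)} = \left(-6\right) \frac{1}{5} = - \frac{6}{5}$)
$O{\left(-6,-6 \right)} \left(1 + 50\right) = - \frac{6 \left(1 + 50\right)}{5} = \left(- \frac{6}{5}\right) 51 = - \frac{306}{5}$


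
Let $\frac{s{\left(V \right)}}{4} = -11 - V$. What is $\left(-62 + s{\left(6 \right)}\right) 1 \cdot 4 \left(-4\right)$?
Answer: $2080$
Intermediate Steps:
$s{\left(V \right)} = -44 - 4 V$ ($s{\left(V \right)} = 4 \left(-11 - V\right) = -44 - 4 V$)
$\left(-62 + s{\left(6 \right)}\right) 1 \cdot 4 \left(-4\right) = \left(-62 - 68\right) 1 \cdot 4 \left(-4\right) = \left(-62 - 68\right) 4 \left(-4\right) = \left(-62 - 68\right) \left(-16\right) = \left(-130\right) \left(-16\right) = 2080$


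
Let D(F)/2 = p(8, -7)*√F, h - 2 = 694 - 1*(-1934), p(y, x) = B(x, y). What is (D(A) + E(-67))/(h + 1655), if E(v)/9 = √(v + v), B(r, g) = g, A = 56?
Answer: 32*√14/4285 + 9*I*√134/4285 ≈ 0.027942 + 0.024313*I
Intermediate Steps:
E(v) = 9*√2*√v (E(v) = 9*√(v + v) = 9*√(2*v) = 9*(√2*√v) = 9*√2*√v)
p(y, x) = y
h = 2630 (h = 2 + (694 - 1*(-1934)) = 2 + (694 + 1934) = 2 + 2628 = 2630)
D(F) = 16*√F (D(F) = 2*(8*√F) = 16*√F)
(D(A) + E(-67))/(h + 1655) = (16*√56 + 9*√2*√(-67))/(2630 + 1655) = (16*(2*√14) + 9*√2*(I*√67))/4285 = (32*√14 + 9*I*√134)*(1/4285) = 32*√14/4285 + 9*I*√134/4285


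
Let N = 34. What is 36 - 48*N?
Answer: -1596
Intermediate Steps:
36 - 48*N = 36 - 48*34 = 36 - 1632 = -1596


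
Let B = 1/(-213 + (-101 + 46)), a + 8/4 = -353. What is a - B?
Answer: -95139/268 ≈ -355.00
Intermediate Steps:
a = -355 (a = -2 - 353 = -355)
B = -1/268 (B = 1/(-213 - 55) = 1/(-268) = -1/268 ≈ -0.0037313)
a - B = -355 - 1*(-1/268) = -355 + 1/268 = -95139/268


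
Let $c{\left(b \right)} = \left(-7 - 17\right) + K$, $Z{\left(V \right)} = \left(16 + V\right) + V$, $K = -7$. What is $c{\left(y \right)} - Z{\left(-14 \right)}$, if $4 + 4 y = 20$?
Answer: $-19$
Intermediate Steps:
$y = 4$ ($y = -1 + \frac{1}{4} \cdot 20 = -1 + 5 = 4$)
$Z{\left(V \right)} = 16 + 2 V$
$c{\left(b \right)} = -31$ ($c{\left(b \right)} = \left(-7 - 17\right) - 7 = -24 - 7 = -31$)
$c{\left(y \right)} - Z{\left(-14 \right)} = -31 - \left(16 + 2 \left(-14\right)\right) = -31 - \left(16 - 28\right) = -31 - -12 = -31 + 12 = -19$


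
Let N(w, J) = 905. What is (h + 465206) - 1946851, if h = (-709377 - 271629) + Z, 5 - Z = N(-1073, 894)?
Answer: -2463551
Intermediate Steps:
Z = -900 (Z = 5 - 1*905 = 5 - 905 = -900)
h = -981906 (h = (-709377 - 271629) - 900 = -981006 - 900 = -981906)
(h + 465206) - 1946851 = (-981906 + 465206) - 1946851 = -516700 - 1946851 = -2463551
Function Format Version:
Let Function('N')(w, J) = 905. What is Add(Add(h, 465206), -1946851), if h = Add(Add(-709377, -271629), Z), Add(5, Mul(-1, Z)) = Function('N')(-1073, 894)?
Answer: -2463551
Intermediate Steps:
Z = -900 (Z = Add(5, Mul(-1, 905)) = Add(5, -905) = -900)
h = -981906 (h = Add(Add(-709377, -271629), -900) = Add(-981006, -900) = -981906)
Add(Add(h, 465206), -1946851) = Add(Add(-981906, 465206), -1946851) = Add(-516700, -1946851) = -2463551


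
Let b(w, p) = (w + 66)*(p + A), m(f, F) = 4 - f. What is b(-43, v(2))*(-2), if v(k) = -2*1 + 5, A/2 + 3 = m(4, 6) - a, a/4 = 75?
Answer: 27738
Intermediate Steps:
a = 300 (a = 4*75 = 300)
A = -606 (A = -6 + 2*((4 - 1*4) - 1*300) = -6 + 2*((4 - 4) - 300) = -6 + 2*(0 - 300) = -6 + 2*(-300) = -6 - 600 = -606)
v(k) = 3 (v(k) = -2 + 5 = 3)
b(w, p) = (-606 + p)*(66 + w) (b(w, p) = (w + 66)*(p - 606) = (66 + w)*(-606 + p) = (-606 + p)*(66 + w))
b(-43, v(2))*(-2) = (-39996 - 606*(-43) + 66*3 + 3*(-43))*(-2) = (-39996 + 26058 + 198 - 129)*(-2) = -13869*(-2) = 27738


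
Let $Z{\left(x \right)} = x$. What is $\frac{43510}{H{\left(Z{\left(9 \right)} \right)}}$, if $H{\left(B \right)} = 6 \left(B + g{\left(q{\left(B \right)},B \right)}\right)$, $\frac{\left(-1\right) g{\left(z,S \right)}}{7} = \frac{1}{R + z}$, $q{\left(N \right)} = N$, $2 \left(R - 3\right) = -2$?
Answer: $\frac{239305}{276} \approx 867.05$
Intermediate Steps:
$R = 2$ ($R = 3 + \frac{1}{2} \left(-2\right) = 3 - 1 = 2$)
$g{\left(z,S \right)} = - \frac{7}{2 + z}$
$H{\left(B \right)} = - \frac{42}{2 + B} + 6 B$ ($H{\left(B \right)} = 6 \left(B - \frac{7}{2 + B}\right) = - \frac{42}{2 + B} + 6 B$)
$\frac{43510}{H{\left(Z{\left(9 \right)} \right)}} = \frac{43510}{6 \frac{1}{2 + 9} \left(-7 + 9 \left(2 + 9\right)\right)} = \frac{43510}{6 \cdot \frac{1}{11} \left(-7 + 9 \cdot 11\right)} = \frac{43510}{6 \cdot \frac{1}{11} \left(-7 + 99\right)} = \frac{43510}{6 \cdot \frac{1}{11} \cdot 92} = \frac{43510}{\frac{552}{11}} = 43510 \cdot \frac{11}{552} = \frac{239305}{276}$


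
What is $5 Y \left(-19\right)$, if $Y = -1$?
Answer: $95$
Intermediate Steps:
$5 Y \left(-19\right) = 5 \left(-1\right) \left(-19\right) = \left(-5\right) \left(-19\right) = 95$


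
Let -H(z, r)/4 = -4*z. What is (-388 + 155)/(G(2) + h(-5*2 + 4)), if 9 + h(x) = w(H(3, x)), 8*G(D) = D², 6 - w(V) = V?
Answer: 466/101 ≈ 4.6139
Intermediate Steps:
H(z, r) = 16*z (H(z, r) = -(-16)*z = 16*z)
w(V) = 6 - V
G(D) = D²/8
h(x) = -51 (h(x) = -9 + (6 - 16*3) = -9 + (6 - 1*48) = -9 + (6 - 48) = -9 - 42 = -51)
(-388 + 155)/(G(2) + h(-5*2 + 4)) = (-388 + 155)/((⅛)*2² - 51) = -233/((⅛)*4 - 51) = -233/(½ - 51) = -233/(-101/2) = -233*(-2/101) = 466/101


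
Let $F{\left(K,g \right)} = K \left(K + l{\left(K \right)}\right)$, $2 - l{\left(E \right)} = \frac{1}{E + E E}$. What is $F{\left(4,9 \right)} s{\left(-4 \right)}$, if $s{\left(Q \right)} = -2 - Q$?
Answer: $\frac{238}{5} \approx 47.6$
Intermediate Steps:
$l{\left(E \right)} = 2 - \frac{1}{E + E^{2}}$ ($l{\left(E \right)} = 2 - \frac{1}{E + E E} = 2 - \frac{1}{E + E^{2}}$)
$F{\left(K,g \right)} = K \left(K + \frac{-1 + 2 K + 2 K^{2}}{K \left(1 + K\right)}\right)$
$F{\left(4,9 \right)} s{\left(-4 \right)} = \frac{-1 + 4^{3} + 2 \cdot 4 + 3 \cdot 4^{2}}{1 + 4} \left(-2 - -4\right) = \frac{-1 + 64 + 8 + 3 \cdot 16}{5} \left(-2 + 4\right) = \frac{-1 + 64 + 8 + 48}{5} \cdot 2 = \frac{1}{5} \cdot 119 \cdot 2 = \frac{119}{5} \cdot 2 = \frac{238}{5}$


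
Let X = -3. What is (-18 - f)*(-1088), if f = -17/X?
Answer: 77248/3 ≈ 25749.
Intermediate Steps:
f = 17/3 (f = -17/(-3) = -17*(-1/3) = 17/3 ≈ 5.6667)
(-18 - f)*(-1088) = (-18 - 1*17/3)*(-1088) = (-18 - 17/3)*(-1088) = -71/3*(-1088) = 77248/3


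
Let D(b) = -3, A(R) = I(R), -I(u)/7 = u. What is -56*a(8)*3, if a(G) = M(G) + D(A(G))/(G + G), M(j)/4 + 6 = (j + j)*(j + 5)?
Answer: -271425/2 ≈ -1.3571e+5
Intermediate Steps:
I(u) = -7*u
A(R) = -7*R
M(j) = -24 + 8*j*(5 + j) (M(j) = -24 + 4*((j + j)*(j + 5)) = -24 + 4*((2*j)*(5 + j)) = -24 + 4*(2*j*(5 + j)) = -24 + 8*j*(5 + j))
a(G) = -24 + 8*G² + 40*G - 3/(2*G) (a(G) = (-24 + 8*G² + 40*G) - 3/(G + G) = (-24 + 8*G² + 40*G) - 3*1/(2*G) = (-24 + 8*G² + 40*G) - 3/(2*G) = -24 + 8*G² + 40*G - 3/(2*G))
-56*a(8)*3 = -56*(-24 + 8*8² + 40*8 - 3/2/8)*3 = -56*(-24 + 8*64 + 320 - 3/2*⅛)*3 = -56*(-24 + 512 + 320 - 3/16)*3 = -56*12925/16*3 = -90475/2*3 = -271425/2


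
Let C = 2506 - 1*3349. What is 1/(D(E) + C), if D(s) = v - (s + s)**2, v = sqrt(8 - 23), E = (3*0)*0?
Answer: -281/236888 - I*sqrt(15)/710664 ≈ -0.0011862 - 5.4498e-6*I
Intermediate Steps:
C = -843 (C = 2506 - 3349 = -843)
E = 0 (E = 0*0 = 0)
v = I*sqrt(15) (v = sqrt(-15) = I*sqrt(15) ≈ 3.873*I)
D(s) = -4*s**2 + I*sqrt(15) (D(s) = I*sqrt(15) - (s + s)**2 = I*sqrt(15) - (2*s)**2 = I*sqrt(15) - 4*s**2 = -4*s**2 + I*sqrt(15))
1/(D(E) + C) = 1/((-4*0**2 + I*sqrt(15)) - 843) = 1/((-4*0 + I*sqrt(15)) - 843) = 1/((0 + I*sqrt(15)) - 843) = 1/(I*sqrt(15) - 843) = 1/(-843 + I*sqrt(15))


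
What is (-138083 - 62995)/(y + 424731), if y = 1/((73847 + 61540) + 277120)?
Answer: -41473041273/87602255309 ≈ -0.47342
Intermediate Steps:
y = 1/412507 (y = 1/(135387 + 277120) = 1/412507 ≈ 2.4242e-6)
(-138083 - 62995)/(y + 424731) = (-138083 - 62995)/(1/412507 + 424731) = -201078/175204510618/412507 = -201078*412507/175204510618 = -41473041273/87602255309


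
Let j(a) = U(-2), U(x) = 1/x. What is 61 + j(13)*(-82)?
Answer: 102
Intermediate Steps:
U(x) = 1/x
j(a) = -½ (j(a) = 1/(-2) = -½)
61 + j(13)*(-82) = 61 - ½*(-82) = 61 + 41 = 102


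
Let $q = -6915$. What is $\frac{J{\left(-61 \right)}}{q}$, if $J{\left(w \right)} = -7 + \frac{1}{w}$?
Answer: $\frac{428}{421815} \approx 0.0010147$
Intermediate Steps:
$\frac{J{\left(-61 \right)}}{q} = \frac{-7 + \frac{1}{-61}}{-6915} = \left(-7 - \frac{1}{61}\right) \left(- \frac{1}{6915}\right) = \left(- \frac{428}{61}\right) \left(- \frac{1}{6915}\right) = \frac{428}{421815}$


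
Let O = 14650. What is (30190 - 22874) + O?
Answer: 21966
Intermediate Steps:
(30190 - 22874) + O = (30190 - 22874) + 14650 = 7316 + 14650 = 21966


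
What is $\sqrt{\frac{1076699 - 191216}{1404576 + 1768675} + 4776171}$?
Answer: $\frac{2 \sqrt{12023440333873757601}}{3173251} \approx 2185.4$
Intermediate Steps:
$\sqrt{\frac{1076699 - 191216}{1404576 + 1768675} + 4776171} = \sqrt{\frac{885483}{3173251} + 4776171} = \sqrt{\frac{15155990287404}{3173251}} = \frac{2 \sqrt{12023440333873757601}}{3173251}$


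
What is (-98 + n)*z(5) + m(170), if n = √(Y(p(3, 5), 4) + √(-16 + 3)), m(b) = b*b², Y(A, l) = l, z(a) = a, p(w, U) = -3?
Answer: 4912510 + 5*√(4 + I*√13) ≈ 4.9125e+6 + 4.1611*I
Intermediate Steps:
m(b) = b³
n = √(4 + I*√13) (n = √(4 + √(-16 + 3)) = √(4 + √(-13)) = √(4 + I*√13) ≈ 2.1662 + 0.83222*I)
(-98 + n)*z(5) + m(170) = (-98 + √(4 + I*√13))*5 + 170³ = (-490 + 5*√(4 + I*√13)) + 4913000 = 4912510 + 5*√(4 + I*√13)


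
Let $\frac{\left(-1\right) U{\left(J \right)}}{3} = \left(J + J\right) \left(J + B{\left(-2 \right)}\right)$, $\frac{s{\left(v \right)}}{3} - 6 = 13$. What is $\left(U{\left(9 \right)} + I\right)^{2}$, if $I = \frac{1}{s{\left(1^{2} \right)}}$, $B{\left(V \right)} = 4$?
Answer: $\frac{1601040169}{3249} \approx 4.9278 \cdot 10^{5}$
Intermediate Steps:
$s{\left(v \right)} = 57$ ($s{\left(v \right)} = 18 + 3 \cdot 13 = 18 + 39 = 57$)
$I = \frac{1}{57} \approx 0.017544$
$U{\left(J \right)} = - 6 J \left(4 + J\right)$ ($U{\left(J \right)} = - 3 \left(J + J\right) \left(J + 4\right) = - 3 \cdot 2 J \left(4 + J\right) = - 6 J \left(4 + J\right)$)
$\left(U{\left(9 \right)} + I\right)^{2} = \left(\left(-6\right) 9 \left(4 + 9\right) + \frac{1}{57}\right)^{2} = \left(\left(-6\right) 9 \cdot 13 + \frac{1}{57}\right)^{2} = \left(-702 + \frac{1}{57}\right)^{2} = \left(- \frac{40013}{57}\right)^{2} = \frac{1601040169}{3249}$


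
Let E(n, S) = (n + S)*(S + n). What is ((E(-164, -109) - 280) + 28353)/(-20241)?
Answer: -102602/20241 ≈ -5.0690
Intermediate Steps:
E(n, S) = (S + n)² (E(n, S) = (S + n)*(S + n) = (S + n)²)
((E(-164, -109) - 280) + 28353)/(-20241) = (((-109 - 164)² - 280) + 28353)/(-20241) = (((-273)² - 280) + 28353)*(-1/20241) = ((74529 - 280) + 28353)*(-1/20241) = (74249 + 28353)*(-1/20241) = 102602*(-1/20241) = -102602/20241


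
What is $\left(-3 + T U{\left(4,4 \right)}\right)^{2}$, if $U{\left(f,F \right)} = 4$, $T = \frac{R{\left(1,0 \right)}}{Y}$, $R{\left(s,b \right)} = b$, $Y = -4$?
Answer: $9$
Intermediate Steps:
$T = 0$ ($T = \frac{0}{-4} = 0 \left(- \frac{1}{4}\right) = 0$)
$\left(-3 + T U{\left(4,4 \right)}\right)^{2} = \left(-3 + 0 \cdot 4\right)^{2} = \left(-3 + 0\right)^{2} = \left(-3\right)^{2} = 9$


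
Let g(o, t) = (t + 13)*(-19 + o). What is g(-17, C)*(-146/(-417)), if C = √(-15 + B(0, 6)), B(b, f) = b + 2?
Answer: -22776/139 - 1752*I*√13/139 ≈ -163.86 - 45.445*I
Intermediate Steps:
B(b, f) = 2 + b
C = I*√13 (C = √(-15 + (2 + 0)) = √(-15 + 2) = √(-13) = I*√13 ≈ 3.6056*I)
g(o, t) = (-19 + o)*(13 + t) (g(o, t) = (13 + t)*(-19 + o) = (-19 + o)*(13 + t))
g(-17, C)*(-146/(-417)) = (-247 - 19*I*√13 + 13*(-17) - 17*I*√13)*(-146/(-417)) = (-247 - 19*I*√13 - 221 - 17*I*√13)*(-146*(-1/417)) = (-468 - 36*I*√13)*(146/417) = -22776/139 - 1752*I*√13/139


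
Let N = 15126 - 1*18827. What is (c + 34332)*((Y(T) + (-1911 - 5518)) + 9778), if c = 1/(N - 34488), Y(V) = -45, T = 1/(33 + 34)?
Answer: 3020785337088/38189 ≈ 7.9101e+7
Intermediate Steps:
T = 1/67 ≈ 0.014925
N = -3701 (N = 15126 - 18827 = -3701)
c = -1/38189 (c = 1/(-3701 - 34488) = 1/(-38189) = -1/38189 ≈ -2.6186e-5)
(c + 34332)*((Y(T) + (-1911 - 5518)) + 9778) = (-1/38189 + 34332)*((-45 + (-1911 - 5518)) + 9778) = 1311104747*((-45 - 7429) + 9778)/38189 = 1311104747*(-7474 + 9778)/38189 = (1311104747/38189)*2304 = 3020785337088/38189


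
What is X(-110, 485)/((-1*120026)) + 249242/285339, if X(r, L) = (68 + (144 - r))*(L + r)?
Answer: -2269581979/17124049407 ≈ -0.13254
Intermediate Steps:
X(r, L) = (212 - r)*(L + r)
X(-110, 485)/((-1*120026)) + 249242/285339 = (-1*(-110)² + 212*485 + 212*(-110) - 1*485*(-110))/((-1*120026)) + 249242/285339 = (-1*12100 + 102820 - 23320 + 53350)/(-120026) + 249242*(1/285339) = (-12100 + 102820 - 23320 + 53350)*(-1/120026) + 249242/285339 = 120750*(-1/120026) + 249242/285339 = -60375/60013 + 249242/285339 = -2269581979/17124049407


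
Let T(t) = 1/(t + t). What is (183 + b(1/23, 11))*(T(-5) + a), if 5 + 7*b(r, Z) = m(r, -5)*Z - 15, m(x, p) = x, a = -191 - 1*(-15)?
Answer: -25546827/805 ≈ -31735.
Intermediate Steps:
T(t) = 1/(2*t)
a = -176 (a = -191 + 15 = -176)
b(r, Z) = -20/7 + Z*r/7 (b(r, Z) = -5/7 + (r*Z - 15)/7 = -5/7 + (Z*r - 15)/7 = -5/7 + (-15 + Z*r)/7 = -5/7 + (-15/7 + Z*r/7) = -20/7 + Z*r/7)
(183 + b(1/23, 11))*(T(-5) + a) = (183 + (-20/7 + (⅐)*11/23))*((½)/(-5) - 176) = (183 + (-20/7 + (⅐)*11*(1/23)))*((½)*(-⅕) - 176) = (183 + (-20/7 + 11/161))*(-⅒ - 176) = (183 - 449/161)*(-1761/10) = (29014/161)*(-1761/10) = -25546827/805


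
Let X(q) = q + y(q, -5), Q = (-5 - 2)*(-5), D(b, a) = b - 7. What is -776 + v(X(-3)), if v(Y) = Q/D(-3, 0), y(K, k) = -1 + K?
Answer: -1559/2 ≈ -779.50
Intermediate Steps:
D(b, a) = -7 + b
Q = 35 (Q = -7*(-5) = 35)
X(q) = -1 + 2*q (X(q) = q + (-1 + q) = -1 + 2*q)
v(Y) = -7/2 (v(Y) = 35/(-7 - 3) = 35/(-10) = 35*(-1/10) = -7/2)
-776 + v(X(-3)) = -776 - 7/2 = -1559/2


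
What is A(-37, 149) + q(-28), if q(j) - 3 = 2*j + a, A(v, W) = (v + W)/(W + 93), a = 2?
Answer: -6115/121 ≈ -50.537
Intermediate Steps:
A(v, W) = (W + v)/(93 + W)
q(j) = 5 + 2*j (q(j) = 3 + (2*j + 2) = 3 + (2 + 2*j) = 5 + 2*j)
A(-37, 149) + q(-28) = (149 - 37)/(93 + 149) + (5 + 2*(-28)) = 112/242 + (5 - 56) = (1/242)*112 - 51 = 56/121 - 51 = -6115/121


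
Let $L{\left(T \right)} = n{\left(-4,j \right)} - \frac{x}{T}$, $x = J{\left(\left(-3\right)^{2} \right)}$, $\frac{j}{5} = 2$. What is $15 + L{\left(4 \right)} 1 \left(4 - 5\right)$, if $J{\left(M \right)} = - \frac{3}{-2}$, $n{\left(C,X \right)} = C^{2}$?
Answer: $- \frac{5}{8} \approx -0.625$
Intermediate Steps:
$j = 10$ ($j = 5 \cdot 2 = 10$)
$J{\left(M \right)} = \frac{3}{2}$ ($J{\left(M \right)} = \left(-3\right) \left(- \frac{1}{2}\right) = \frac{3}{2}$)
$x = \frac{3}{2} \approx 1.5$
$L{\left(T \right)} = 16 - \frac{3}{2 T}$ ($L{\left(T \right)} = \left(-4\right)^{2} - \frac{3}{2 T} = 16 - \frac{3}{2 T}$)
$15 + L{\left(4 \right)} 1 \left(4 - 5\right) = 15 + \left(16 - \frac{3}{2 \cdot 4}\right) 1 \left(4 - 5\right) = 15 + \left(16 - \frac{3}{8}\right) 1 \left(-1\right) = 15 + \left(16 - \frac{3}{8}\right) \left(-1\right) = 15 + \frac{125}{8} \left(-1\right) = 15 - \frac{125}{8} = - \frac{5}{8}$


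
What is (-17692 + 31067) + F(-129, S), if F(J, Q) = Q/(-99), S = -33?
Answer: 40126/3 ≈ 13375.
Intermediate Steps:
F(J, Q) = -Q/99 (F(J, Q) = Q*(-1/99) = -Q/99)
(-17692 + 31067) + F(-129, S) = (-17692 + 31067) - 1/99*(-33) = 13375 + ⅓ = 40126/3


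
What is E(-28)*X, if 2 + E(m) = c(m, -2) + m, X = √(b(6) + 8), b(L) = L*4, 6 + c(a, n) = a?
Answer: -256*√2 ≈ -362.04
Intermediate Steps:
c(a, n) = -6 + a
b(L) = 4*L
X = 4*√2 (X = √(4*6 + 8) = √(24 + 8) = √32 = 4*√2 ≈ 5.6569)
E(m) = -8 + 2*m (E(m) = -2 + ((-6 + m) + m) = -2 + (-6 + 2*m) = -8 + 2*m)
E(-28)*X = (-8 + 2*(-28))*(4*√2) = (-8 - 56)*(4*√2) = -256*√2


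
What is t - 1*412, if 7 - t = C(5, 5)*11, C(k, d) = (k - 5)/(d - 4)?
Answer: -405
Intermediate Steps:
C(k, d) = (-5 + k)/(-4 + d)
t = 7 (t = 7 - (-5 + 5)/(-4 + 5)*11 = 7 - 0/1*11 = 7 - 1*0*11 = 7 - 0*11 = 7 - 1*0 = 7 + 0 = 7)
t - 1*412 = 7 - 1*412 = 7 - 412 = -405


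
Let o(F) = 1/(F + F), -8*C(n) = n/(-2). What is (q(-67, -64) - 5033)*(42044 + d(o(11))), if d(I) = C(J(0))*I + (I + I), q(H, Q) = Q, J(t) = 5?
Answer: -75433178925/352 ≈ -2.1430e+8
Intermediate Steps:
C(n) = n/16 (C(n) = -n/(8*(-2)) = -n*(-1)/(8*2) = -(-1)*n/16 = n/16)
o(F) = 1/(2*F)
d(I) = 37*I/16 (d(I) = ((1/16)*5)*I + (I + I) = 5*I/16 + 2*I = 37*I/16)
(q(-67, -64) - 5033)*(42044 + d(o(11))) = (-64 - 5033)*(42044 + 37*((½)/11)/16) = -5097*(42044 + 37*((½)*(1/11))/16) = -5097*(42044 + (37/16)*(1/22)) = -5097*(42044 + 37/352) = -5097*14799525/352 = -75433178925/352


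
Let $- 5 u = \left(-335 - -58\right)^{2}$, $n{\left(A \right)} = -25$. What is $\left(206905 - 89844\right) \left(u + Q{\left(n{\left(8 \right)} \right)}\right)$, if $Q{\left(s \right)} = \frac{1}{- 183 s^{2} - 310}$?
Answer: $- \frac{206019525575514}{114685} \approx -1.7964 \cdot 10^{9}$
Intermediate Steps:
$u = - \frac{76729}{5}$ ($u = - \frac{\left(-335 - -58\right)^{2}}{5} = - \frac{\left(-335 + 58\right)^{2}}{5} = - \frac{\left(-277\right)^{2}}{5} = \left(- \frac{1}{5}\right) 76729 = - \frac{76729}{5} \approx -15346.0$)
$Q{\left(s \right)} = \frac{1}{-310 - 183 s^{2}}$
$\left(206905 - 89844\right) \left(u + Q{\left(n{\left(8 \right)} \right)}\right) = \left(206905 - 89844\right) \left(- \frac{76729}{5} - \frac{1}{310 + 183 \left(-25\right)^{2}}\right) = 117061 \left(- \frac{76729}{5} - \frac{1}{310 + 183 \cdot 625}\right) = 117061 \left(- \frac{76729}{5} - \frac{1}{310 + 114375}\right) = 117061 \left(- \frac{76729}{5} - \frac{1}{114685}\right) = 117061 \left(- \frac{1759933074}{114685}\right) = - \frac{206019525575514}{114685}$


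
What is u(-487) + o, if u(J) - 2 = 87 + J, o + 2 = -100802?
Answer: -101202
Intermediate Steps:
o = -100804 (o = -2 - 100802 = -100804)
u(J) = 89 + J (u(J) = 2 + (87 + J) = 89 + J)
u(-487) + o = (89 - 487) - 100804 = -398 - 100804 = -101202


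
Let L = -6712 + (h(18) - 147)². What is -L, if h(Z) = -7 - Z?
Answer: -22872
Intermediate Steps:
L = 22872 (L = -6712 + ((-7 - 1*18) - 147)² = -6712 + ((-7 - 18) - 147)² = -6712 + (-25 - 147)² = -6712 + (-172)² = -6712 + 29584 = 22872)
-L = -1*22872 = -22872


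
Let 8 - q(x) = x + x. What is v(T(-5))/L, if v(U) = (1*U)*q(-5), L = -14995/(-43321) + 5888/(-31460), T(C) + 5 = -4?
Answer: -18398861910/18055721 ≈ -1019.0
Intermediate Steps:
T(C) = -9 (T(C) = -5 - 4 = -9)
q(x) = 8 - 2*x (q(x) = 8 - (x + x) = 8 - 2*x)
L = 54167163/340719665 (L = -14995*(-1/43321) + 5888*(-1/31460) = 14995/43321 - 1472/7865 = 54167163/340719665 ≈ 0.15898)
v(U) = 18*U (v(U) = (1*U)*(8 - 2*(-5)) = U*(8 + 10) = U*18 = 18*U)
v(T(-5))/L = (18*(-9))/(54167163/340719665) = -162*340719665/54167163 = -18398861910/18055721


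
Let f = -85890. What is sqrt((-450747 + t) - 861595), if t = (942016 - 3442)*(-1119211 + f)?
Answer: 2*I*sqrt(282769444579) ≈ 1.0635e+6*I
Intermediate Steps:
t = -1131076465974 (t = (942016 - 3442)*(-1119211 - 85890) = 938574*(-1205101) = -1131076465974)
sqrt((-450747 + t) - 861595) = sqrt((-450747 - 1131076465974) - 861595) = sqrt(-1131076916721 - 861595) = sqrt(-1131077778316) = 2*I*sqrt(282769444579)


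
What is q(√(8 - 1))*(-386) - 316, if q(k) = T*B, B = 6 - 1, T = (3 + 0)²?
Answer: -17686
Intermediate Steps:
T = 9 (T = 3² = 9)
B = 5
q(k) = 45 (q(k) = 9*5 = 45)
q(√(8 - 1))*(-386) - 316 = 45*(-386) - 316 = -17370 - 316 = -17686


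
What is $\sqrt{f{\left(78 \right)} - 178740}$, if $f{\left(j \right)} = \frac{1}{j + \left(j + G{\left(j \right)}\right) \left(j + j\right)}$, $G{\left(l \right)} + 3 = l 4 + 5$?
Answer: $\frac{i \sqrt{670116439684770}}{61230} \approx 422.78 i$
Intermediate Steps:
$G{\left(l \right)} = 2 + 4 l$ ($G{\left(l \right)} = -3 + \left(l 4 + 5\right) = -3 + \left(4 l + 5\right) = -3 + \left(5 + 4 l\right) = 2 + 4 l$)
$f{\left(j \right)} = \frac{1}{j + 2 j \left(2 + 5 j\right)}$ ($f{\left(j \right)} = \frac{1}{j + \left(j + \left(2 + 4 j\right)\right) \left(j + j\right)} = \frac{1}{j + \left(2 + 5 j\right) 2 j} = \frac{1}{j + 2 j \left(2 + 5 j\right)}$)
$\sqrt{f{\left(78 \right)} - 178740} = \sqrt{\frac{1}{5 \cdot 78 \left(1 + 2 \cdot 78\right)} - 178740} = \sqrt{\frac{1}{5} \cdot \frac{1}{78} \frac{1}{1 + 156} - 178740} = \sqrt{\frac{1}{5} \cdot \frac{1}{78} \cdot \frac{1}{157} - 178740} = \sqrt{\frac{1}{61230} - 178740} = \sqrt{- \frac{10944250199}{61230}} = \frac{i \sqrt{670116439684770}}{61230}$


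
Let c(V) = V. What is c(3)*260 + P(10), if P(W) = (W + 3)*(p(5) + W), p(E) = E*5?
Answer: 1235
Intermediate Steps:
p(E) = 5*E
P(W) = (3 + W)*(25 + W) (P(W) = (W + 3)*(5*5 + W) = (3 + W)*(25 + W))
c(3)*260 + P(10) = 3*260 + (75 + 10² + 28*10) = 780 + (75 + 100 + 280) = 780 + 455 = 1235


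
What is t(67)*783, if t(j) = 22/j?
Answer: 17226/67 ≈ 257.10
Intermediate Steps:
t(67)*783 = (22/67)*783 = 17226/67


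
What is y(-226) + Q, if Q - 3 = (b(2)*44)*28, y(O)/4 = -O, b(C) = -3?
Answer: -2789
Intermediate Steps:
y(O) = -4*O (y(O) = 4*(-O) = -4*O)
Q = -3693 (Q = 3 - 3*44*28 = 3 - 132*28 = 3 - 3696 = -3693)
y(-226) + Q = -4*(-226) - 3693 = 904 - 3693 = -2789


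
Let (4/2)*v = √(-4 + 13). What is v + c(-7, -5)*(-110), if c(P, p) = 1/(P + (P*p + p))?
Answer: -151/46 ≈ -3.2826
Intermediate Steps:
v = 3/2 (v = √(-4 + 13)/2 = √9/2 = (½)*3 = 3/2 ≈ 1.5000)
c(P, p) = 1/(P + p + P*p) (c(P, p) = 1/(P + (p + P*p)) = 1/(P + p + P*p))
v + c(-7, -5)*(-110) = 3/2 - 110/(-7 - 5 - 7*(-5)) = 3/2 - 110/(-7 - 5 + 35) = 3/2 - 110/23 = -151/46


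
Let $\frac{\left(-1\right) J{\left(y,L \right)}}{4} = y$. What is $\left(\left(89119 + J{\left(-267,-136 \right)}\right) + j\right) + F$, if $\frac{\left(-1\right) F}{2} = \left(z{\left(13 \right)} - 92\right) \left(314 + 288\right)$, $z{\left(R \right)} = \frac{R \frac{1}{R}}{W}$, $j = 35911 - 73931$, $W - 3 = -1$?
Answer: $162333$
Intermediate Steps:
$J{\left(y,L \right)} = - 4 y$
$W = 2$ ($W = 3 - 1 = 2$)
$j = -38020$ ($j = 35911 - 73931 = -38020$)
$z{\left(R \right)} = \frac{1}{2}$ ($z{\left(R \right)} = \frac{R \frac{1}{R}}{2} = 1 \cdot \frac{1}{2} = \frac{1}{2}$)
$F = 110166$ ($F = - 2 \left(\frac{1}{2} - 92\right) \left(314 + 288\right) = - 2 \left(\left(- \frac{183}{2}\right) 602\right) = \left(-2\right) \left(-55083\right) = 110166$)
$\left(\left(89119 + J{\left(-267,-136 \right)}\right) + j\right) + F = \left(\left(89119 - -1068\right) - 38020\right) + 110166 = \left(\left(89119 + 1068\right) - 38020\right) + 110166 = \left(90187 - 38020\right) + 110166 = 52167 + 110166 = 162333$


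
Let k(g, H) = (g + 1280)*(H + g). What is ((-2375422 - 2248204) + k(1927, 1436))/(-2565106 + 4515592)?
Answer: 6161515/1950486 ≈ 3.1590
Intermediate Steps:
k(g, H) = (1280 + g)*(H + g)
((-2375422 - 2248204) + k(1927, 1436))/(-2565106 + 4515592) = ((-2375422 - 2248204) + (1927² + 1280*1436 + 1280*1927 + 1436*1927))/(-2565106 + 4515592) = (-4623626 + (3713329 + 1838080 + 2466560 + 2767172))/1950486 = (-4623626 + 10785141)*(1/1950486) = 6161515*(1/1950486) = 6161515/1950486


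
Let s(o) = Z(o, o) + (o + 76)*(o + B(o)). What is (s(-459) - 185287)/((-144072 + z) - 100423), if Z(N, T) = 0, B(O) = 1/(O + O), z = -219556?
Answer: 1244491/60856974 ≈ 0.020449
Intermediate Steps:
B(O) = 1/(2*O)
s(o) = (76 + o)*(o + 1/(2*o)) (s(o) = 0 + (o + 76)*(o + 1/(2*o)) = 0 + (76 + o)*(o + 1/(2*o)) = (76 + o)*(o + 1/(2*o)))
(s(-459) - 185287)/((-144072 + z) - 100423) = ((½ + (-459)² + 38/(-459) + 76*(-459)) - 185287)/((-144072 - 219556) - 100423) = ((½ + 210681 + 38*(-1/459) - 34884) - 185287)/(-363628 - 100423) = ((½ + 210681 - 38/459 - 34884) - 185287)/(-464051) = (161382029/918 - 185287)*(-1/464051) = -8711437/918*(-1/464051) = 1244491/60856974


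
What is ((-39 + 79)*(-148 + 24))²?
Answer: 24601600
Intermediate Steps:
((-39 + 79)*(-148 + 24))² = (40*(-124))² = (-4960)² = 24601600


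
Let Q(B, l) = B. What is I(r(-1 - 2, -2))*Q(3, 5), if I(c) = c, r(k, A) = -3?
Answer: -9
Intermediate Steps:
I(r(-1 - 2, -2))*Q(3, 5) = -3*3 = -9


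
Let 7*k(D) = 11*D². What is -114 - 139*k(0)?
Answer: -114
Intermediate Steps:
k(D) = 11*D²/7 (k(D) = (11*D²)/7 = 11*D²/7)
-114 - 139*k(0) = -114 - 1529*0²/7 = -114 - 1529*0/7 = -114 - 139*0 = -114 + 0 = -114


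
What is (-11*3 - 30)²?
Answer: 3969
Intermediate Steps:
(-11*3 - 30)² = (-33 - 30)² = (-63)² = 3969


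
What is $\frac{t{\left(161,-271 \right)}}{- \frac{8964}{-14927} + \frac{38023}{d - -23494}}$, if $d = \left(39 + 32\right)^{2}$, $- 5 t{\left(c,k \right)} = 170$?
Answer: $- \frac{14482026130}{823357061} \approx -17.589$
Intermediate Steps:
$t{\left(c,k \right)} = -34$ ($t{\left(c,k \right)} = \left(- \frac{1}{5}\right) 170 = -34$)
$d = 5041$ ($d = 71^{2} = 5041$)
$\frac{t{\left(161,-271 \right)}}{- \frac{8964}{-14927} + \frac{38023}{d - -23494}} = - \frac{34}{- \frac{8964}{-14927} + \frac{38023}{5041 - -23494}} = - \frac{34}{\left(-8964\right) \left(- \frac{1}{14927}\right) + \frac{38023}{5041 + 23494}} = - \frac{34}{\frac{8964}{14927} + \frac{38023}{28535}} = - \frac{34}{\frac{823357061}{425941945}} = \left(-34\right) \frac{425941945}{823357061} = - \frac{14482026130}{823357061}$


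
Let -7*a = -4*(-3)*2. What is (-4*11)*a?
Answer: 1056/7 ≈ 150.86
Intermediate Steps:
a = -24/7 (a = -(-4*(-3))*2/7 = -12*2/7 = -⅐*24 = -24/7 ≈ -3.4286)
(-4*11)*a = -4*11*(-24/7) = -44*(-24/7) = 1056/7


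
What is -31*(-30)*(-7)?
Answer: -6510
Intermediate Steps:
-31*(-30)*(-7) = 930*(-7) = -6510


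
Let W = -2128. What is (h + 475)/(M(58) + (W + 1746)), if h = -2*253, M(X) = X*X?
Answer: -31/2982 ≈ -0.010396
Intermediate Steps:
M(X) = X²
h = -506
(h + 475)/(M(58) + (W + 1746)) = (-506 + 475)/(58² + (-2128 + 1746)) = -31/(3364 - 382) = -31/2982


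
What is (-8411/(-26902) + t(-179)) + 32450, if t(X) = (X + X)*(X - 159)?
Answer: 4128227919/26902 ≈ 1.5345e+5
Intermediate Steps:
t(X) = 2*X*(-159 + X) (t(X) = (2*X)*(-159 + X) = 2*X*(-159 + X))
(-8411/(-26902) + t(-179)) + 32450 = (-8411/(-26902) + 2*(-179)*(-159 - 179)) + 32450 = (-8411*(-1/26902) + 2*(-179)*(-338)) + 32450 = (8411/26902 + 121004) + 32450 = 3255258019/26902 + 32450 = 4128227919/26902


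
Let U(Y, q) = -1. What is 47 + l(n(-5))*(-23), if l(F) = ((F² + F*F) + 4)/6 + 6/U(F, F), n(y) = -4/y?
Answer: 4119/25 ≈ 164.76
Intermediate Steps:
l(F) = -16/3 + F²/3 (l(F) = ((F² + F*F) + 4)/6 + 6/(-1) = ((F² + F²) + 4)*(⅙) + 6*(-1) = (2*F² + 4)*(⅙) - 6 = (4 + 2*F²)*(⅙) - 6 = (⅔ + F²/3) - 6 = -16/3 + F²/3)
47 + l(n(-5))*(-23) = 47 + (-16/3 + (-4/(-5))²/3)*(-23) = 47 + (-16/3 + (-4*(-⅕))²/3)*(-23) = 47 + (-16/3 + (⅘)²/3)*(-23) = 47 + (-16/3 + (⅓)*(16/25))*(-23) = 47 + (-16/3 + 16/75)*(-23) = 47 - 128/25*(-23) = 47 + 2944/25 = 4119/25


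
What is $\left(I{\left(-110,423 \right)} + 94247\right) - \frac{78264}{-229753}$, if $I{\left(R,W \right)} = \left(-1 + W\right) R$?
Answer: $\frac{10988474995}{229753} \approx 47827.0$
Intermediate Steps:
$I{\left(R,W \right)} = R \left(-1 + W\right)$
$\left(I{\left(-110,423 \right)} + 94247\right) - \frac{78264}{-229753} = \left(- 110 \left(-1 + 423\right) + 94247\right) - \frac{78264}{-229753} = \left(\left(-110\right) 422 + 94247\right) - - \frac{78264}{229753} = \left(-46420 + 94247\right) + \frac{78264}{229753} = 47827 + \frac{78264}{229753} = \frac{10988474995}{229753}$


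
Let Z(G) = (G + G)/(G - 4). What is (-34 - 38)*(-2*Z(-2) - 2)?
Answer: 240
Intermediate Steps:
Z(G) = 2*G/(-4 + G) (Z(G) = (2*G)/(-4 + G) = 2*G/(-4 + G))
(-34 - 38)*(-2*Z(-2) - 2) = (-34 - 38)*(-4*(-2)/(-4 - 2) - 2) = -72*(-4*(-2)/(-6) - 2) = -72*(-4*(-2)*(-1)/6 - 2) = -72*(-2*⅔ - 2) = -72*(-4/3 - 2) = -72*(-10/3) = 240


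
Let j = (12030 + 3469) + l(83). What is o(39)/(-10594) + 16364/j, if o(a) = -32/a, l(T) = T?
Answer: 563462254/536496051 ≈ 1.0503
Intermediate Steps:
j = 15582 (j = (12030 + 3469) + 83 = 15499 + 83 = 15582)
o(39)/(-10594) + 16364/j = -32/39/(-10594) + 16364/15582 = -32*1/39*(-1/10594) + 16364*(1/15582) = -32/39*(-1/10594) + 8182/7791 = 16/206583 + 8182/7791 = 563462254/536496051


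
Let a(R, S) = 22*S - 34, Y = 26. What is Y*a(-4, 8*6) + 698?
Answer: 27270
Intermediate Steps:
a(R, S) = -34 + 22*S
Y*a(-4, 8*6) + 698 = 26*(-34 + 22*(8*6)) + 698 = 26*(-34 + 22*48) + 698 = 26*(-34 + 1056) + 698 = 26*1022 + 698 = 26572 + 698 = 27270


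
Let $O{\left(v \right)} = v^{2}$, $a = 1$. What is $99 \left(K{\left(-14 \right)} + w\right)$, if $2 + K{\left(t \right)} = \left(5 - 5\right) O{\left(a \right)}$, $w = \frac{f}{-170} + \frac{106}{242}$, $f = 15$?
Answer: $- \frac{61101}{374} \approx -163.37$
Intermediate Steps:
$w = \frac{1439}{4114}$ ($w = \frac{15}{-170} + \frac{106}{242} = 15 \left(- \frac{1}{170}\right) + 106 \cdot \frac{1}{242} = - \frac{3}{34} + \frac{53}{121} = \frac{1439}{4114} \approx 0.34978$)
$K{\left(t \right)} = -2$ ($K{\left(t \right)} = -2 + \left(5 - 5\right) 1^{2} = -2 + 0 \cdot 1 = -2 + 0 = -2$)
$99 \left(K{\left(-14 \right)} + w\right) = 99 \left(-2 + \frac{1439}{4114}\right) = 99 \left(- \frac{6789}{4114}\right) = - \frac{61101}{374}$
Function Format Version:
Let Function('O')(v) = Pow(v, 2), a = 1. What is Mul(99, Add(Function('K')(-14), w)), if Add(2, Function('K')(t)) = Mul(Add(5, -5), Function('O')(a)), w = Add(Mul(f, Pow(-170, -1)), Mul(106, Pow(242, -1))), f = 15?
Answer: Rational(-61101, 374) ≈ -163.37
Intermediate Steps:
w = Rational(1439, 4114) (w = Add(Mul(15, Pow(-170, -1)), Mul(106, Pow(242, -1))) = Add(Mul(15, Rational(-1, 170)), Mul(106, Rational(1, 242))) = Add(Rational(-3, 34), Rational(53, 121)) = Rational(1439, 4114) ≈ 0.34978)
Function('K')(t) = -2 (Function('K')(t) = Add(-2, Mul(Add(5, -5), Pow(1, 2))) = Add(-2, Mul(0, 1)) = Add(-2, 0) = -2)
Mul(99, Add(Function('K')(-14), w)) = Mul(99, Add(-2, Rational(1439, 4114))) = Mul(99, Rational(-6789, 4114)) = Rational(-61101, 374)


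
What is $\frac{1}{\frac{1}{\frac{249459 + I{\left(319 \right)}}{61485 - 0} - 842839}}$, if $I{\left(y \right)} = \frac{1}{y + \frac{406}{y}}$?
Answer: $- \frac{182567871844477}{216611655} \approx -8.4284 \cdot 10^{5}$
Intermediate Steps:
$\frac{1}{\frac{1}{\frac{249459 + I{\left(319 \right)}}{61485 - 0} - 842839}} = \frac{1}{\frac{1}{\frac{249459 + \frac{319}{406 + 319^{2}}}{61485 - 0} - 842839}} = \frac{1}{\frac{1}{\frac{249459 + \frac{319}{406 + 101761}}{61485 + 0} - 842839}} = \frac{1}{\frac{1}{\frac{249459 + \frac{319}{102167}}{61485} - 842839}} = \frac{1}{\frac{1}{\left(249459 + 319 \cdot \frac{1}{102167}\right) \frac{1}{61485} - 842839}} = \frac{1}{\frac{1}{\left(249459 + \frac{11}{3523}\right) \frac{1}{61485} - 842839}} = \frac{1}{\frac{1}{\frac{878844068}{3523} \cdot \frac{1}{61485} - 842839}} = \frac{1}{\frac{1}{\frac{878844068}{216611655} - 842839}} = \frac{1}{\frac{1}{- \frac{182567871844477}{216611655}}} = \frac{1}{- \frac{216611655}{182567871844477}} = - \frac{182567871844477}{216611655}$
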